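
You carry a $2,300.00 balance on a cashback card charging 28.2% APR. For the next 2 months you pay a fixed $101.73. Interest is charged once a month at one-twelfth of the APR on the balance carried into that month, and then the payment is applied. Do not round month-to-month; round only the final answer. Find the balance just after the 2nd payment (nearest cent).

Monthly rate r = 28.2%/12 = 2.35% = 0.0235.
Each month: B ← B·(1+r) − $101.73.
Month 1: interest $54.05; balance after payment $2,252.32.
Month 2: interest $52.93; balance after payment $2,203.52.

$2,203.52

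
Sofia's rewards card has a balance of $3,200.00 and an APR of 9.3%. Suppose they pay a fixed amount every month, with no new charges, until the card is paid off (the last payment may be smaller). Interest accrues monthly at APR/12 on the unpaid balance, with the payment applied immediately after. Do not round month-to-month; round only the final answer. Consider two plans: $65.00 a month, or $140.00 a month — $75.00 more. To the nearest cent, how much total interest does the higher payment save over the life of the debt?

$509.99

Monthly rate r = 9.3%/12 = 0.775% = 0.00775.
At $65.00/mo: n = ⌈−ln(1 − rB₀/P)/ln(1+r)⌉ = 63 payments (last $15.81); total interest = total paid − $3,200.00 = $845.81.
At $140.00/mo: 26 payments (last $35.82); total interest $335.82.
Interest saved = $845.81 − $335.82 = $509.99.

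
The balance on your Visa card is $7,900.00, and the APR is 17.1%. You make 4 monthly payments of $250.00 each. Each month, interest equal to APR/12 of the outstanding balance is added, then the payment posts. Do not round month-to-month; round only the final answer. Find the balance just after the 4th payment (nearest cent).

$7,338.44

Monthly rate r = 17.1%/12 = 1.425% = 0.01425.
Each month: B ← B·(1+r) − $250.00.
Month 1: interest $112.58; balance after payment $7,762.57.
Month 2: interest $110.62; balance after payment $7,623.19.
Month 3: interest $108.63; balance after payment $7,481.82.
Month 4: interest $106.62; balance after payment $7,338.44.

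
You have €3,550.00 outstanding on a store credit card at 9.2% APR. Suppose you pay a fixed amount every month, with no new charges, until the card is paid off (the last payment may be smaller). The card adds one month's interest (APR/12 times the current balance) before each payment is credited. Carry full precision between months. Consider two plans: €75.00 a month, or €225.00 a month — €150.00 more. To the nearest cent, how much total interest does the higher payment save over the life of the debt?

€628.66

Monthly rate r = 9.2%/12 = 0.766667% = 0.00766667.
At €75.00/mo: n = ⌈−ln(1 − rB₀/P)/ln(1+r)⌉ = 60 payments (last €2.00); total interest = total paid − €3,550.00 = €877.00.
At €225.00/mo: 17 payments (last €198.34); total interest €248.34.
Interest saved = €877.00 − €248.34 = €628.66.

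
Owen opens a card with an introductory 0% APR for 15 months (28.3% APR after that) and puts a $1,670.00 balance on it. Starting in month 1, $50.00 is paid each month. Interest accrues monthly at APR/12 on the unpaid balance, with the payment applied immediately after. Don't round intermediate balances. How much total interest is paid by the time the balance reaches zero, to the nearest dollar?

Promo months 1–15 at r₀ = 0%/12 = 0; months 16+ at r₁ = 28.3%/12 = 0.0235833.
After month 15 (no interest yet): B = $1,670.00 − 15·$50.00 = $920.00.
Then at r₁ with $50.00/mo: n₂ = −ln(1 − r₁·B/P)/ln(1+r₁) ≈ 24.41 → 25 more payments.
Total paid = 39·$50.00 + $20.76 = $1,970.76; interest = $1,970.76 − $1,670.00 = $300.76.

$301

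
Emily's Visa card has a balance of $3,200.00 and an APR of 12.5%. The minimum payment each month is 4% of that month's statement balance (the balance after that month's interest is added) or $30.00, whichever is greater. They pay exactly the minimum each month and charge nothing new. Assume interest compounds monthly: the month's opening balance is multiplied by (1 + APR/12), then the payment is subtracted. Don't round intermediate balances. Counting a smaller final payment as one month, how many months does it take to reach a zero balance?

Monthly rate r = 12.5%/12 = 1.04167% = 0.0104167.
While 4% of the post-interest balance exceeds $30.00, each month B ← (B·(1+r))·(1 − 0.04), i.e. B shrinks by the factor (1+r)·0.96 = 0.97.
This holds for months 1–48. Entering month 49 the balance is $741.64; 4% of the post-interest balance is now below $30.00, so the flat $30.00 minimum applies from here.
From month 49 a fixed $30.00 at rate r clears $741.64 in 29 more payments. Total: 48 + 29 = 77 months.

77 months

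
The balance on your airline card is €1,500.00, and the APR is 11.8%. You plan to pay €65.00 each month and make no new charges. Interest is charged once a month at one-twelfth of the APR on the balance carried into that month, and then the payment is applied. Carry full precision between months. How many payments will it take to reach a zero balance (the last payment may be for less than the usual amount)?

27 payments

Monthly rate r = 11.8%/12 = 0.983333% = 0.00983333.
Recurrence: B ← B·(1+r) − €65.00.
Month 1: interest €14.75; balance after payment €1,449.75.
Month 2: interest €14.26; balance after payment €1,399.01.
Closed form: n = −ln(1 − rB₀/P)/ln(1+r) = −ln(0.77308)/ln(1.00983) ≈ 26.302, so the balance reaches zero during payment 27.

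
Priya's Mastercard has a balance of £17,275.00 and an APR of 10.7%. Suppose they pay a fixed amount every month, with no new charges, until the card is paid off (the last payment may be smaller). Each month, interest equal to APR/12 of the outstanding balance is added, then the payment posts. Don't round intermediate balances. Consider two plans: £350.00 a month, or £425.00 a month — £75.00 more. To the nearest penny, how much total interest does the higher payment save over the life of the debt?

Monthly rate r = 10.7%/12 = 0.891667% = 0.00891667.
At £350.00/mo: n = ⌈−ln(1 − rB₀/P)/ln(1+r)⌉ = 66 payments (last £118.02); total interest = total paid − £17,275.00 = £5,593.02.
At £425.00/mo: 51 payments (last £299.31); total interest £4,274.31.
Interest saved = £5,593.02 − £4,274.31 = £1,318.71.

£1,318.71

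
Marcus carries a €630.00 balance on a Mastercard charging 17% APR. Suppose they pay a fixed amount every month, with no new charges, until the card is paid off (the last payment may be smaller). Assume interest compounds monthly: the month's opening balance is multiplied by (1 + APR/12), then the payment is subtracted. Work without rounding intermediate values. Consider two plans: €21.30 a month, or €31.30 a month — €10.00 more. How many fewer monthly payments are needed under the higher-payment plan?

15 fewer payments

Monthly rate r = 17%/12 = 1.41667% = 0.0141667.
At €21.30/mo: n = ⌈−ln(1 − rB₀/P)/ln(1+r)⌉ = 39 payments (last €12.87); total interest = total paid − €630.00 = €192.27.
At €31.30/mo: 24 payments (last €27.01); total interest €116.91.
Payments saved = 39 − 24 = 15.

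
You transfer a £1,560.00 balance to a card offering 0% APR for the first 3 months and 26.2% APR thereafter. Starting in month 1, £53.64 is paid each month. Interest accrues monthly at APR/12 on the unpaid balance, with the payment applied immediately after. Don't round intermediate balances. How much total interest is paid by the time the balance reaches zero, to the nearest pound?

£694

Promo months 1–3 at r₀ = 0%/12 = 0; months 4+ at r₁ = 26.2%/12 = 0.0218333.
After month 3 (no interest yet): B = £1,560.00 − 3·£53.64 = £1,399.08.
Then at r₁ with £53.64/mo: n₂ = −ln(1 − r₁·B/P)/ln(1+r₁) ≈ 39.02 → 40 more payments.
Total paid = 42·£53.64 + £1.03 = £2,253.91; interest = £2,253.91 − £1,560.00 = £693.91.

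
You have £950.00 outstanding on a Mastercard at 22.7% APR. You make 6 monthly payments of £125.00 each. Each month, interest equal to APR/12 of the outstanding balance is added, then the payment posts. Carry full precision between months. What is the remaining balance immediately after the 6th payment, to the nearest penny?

Monthly rate r = 22.7%/12 = 1.89167% = 0.0189167.
Each month: B ← B·(1+r) − £125.00.
Month 1: interest £17.97; balance after payment £842.97.
Month 2: interest £15.95; balance after payment £733.92.
Month 3: interest £13.88; balance after payment £622.80.
Month 4: interest £11.78; balance after payment £509.58.
Month 5: interest £9.64; balance after payment £394.22.
Month 6: interest £7.46; balance after payment £276.68.

£276.68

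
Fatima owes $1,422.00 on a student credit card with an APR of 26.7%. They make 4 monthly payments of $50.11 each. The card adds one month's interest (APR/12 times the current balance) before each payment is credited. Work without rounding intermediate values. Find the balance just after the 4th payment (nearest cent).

$1,345.62

Monthly rate r = 26.7%/12 = 2.225% = 0.02225.
Each month: B ← B·(1+r) − $50.11.
Month 1: interest $31.64; balance after payment $1,403.53.
Month 2: interest $31.23; balance after payment $1,384.65.
Month 3: interest $30.81; balance after payment $1,365.35.
Month 4: interest $30.38; balance after payment $1,345.62.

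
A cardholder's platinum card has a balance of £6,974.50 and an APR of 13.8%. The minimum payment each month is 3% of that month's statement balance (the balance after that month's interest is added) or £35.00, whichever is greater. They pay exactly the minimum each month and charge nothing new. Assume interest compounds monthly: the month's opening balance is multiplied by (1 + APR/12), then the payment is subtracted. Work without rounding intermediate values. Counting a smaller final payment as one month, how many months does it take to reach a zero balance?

Monthly rate r = 13.8%/12 = 1.15% = 0.0115.
While 3% of the post-interest balance exceeds £35.00, each month B ← (B·(1+r))·(1 − 0.03), i.e. B shrinks by the factor (1+r)·0.97 = 0.98115.
This holds for months 1–95. Entering month 96 the balance is £1,144.42; 3% of the post-interest balance is now below £35.00, so the flat £35.00 minimum applies from here.
From month 96 a fixed £35.00 at rate r clears £1,144.42 in 42 more payments. Total: 95 + 42 = 137 months.

137 months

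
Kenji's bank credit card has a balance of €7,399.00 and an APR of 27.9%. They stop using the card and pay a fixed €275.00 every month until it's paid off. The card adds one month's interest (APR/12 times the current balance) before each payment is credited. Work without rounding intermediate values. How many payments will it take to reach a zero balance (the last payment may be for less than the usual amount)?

Monthly rate r = 27.9%/12 = 2.325% = 0.02325.
Recurrence: B ← B·(1+r) − €275.00.
Month 1: interest €172.03; balance after payment €7,296.03.
Month 2: interest €169.63; balance after payment €7,190.66.
Closed form: n = −ln(1 − rB₀/P)/ln(1+r) = −ln(0.37445)/ln(1.02325) ≈ 42.739, so the balance reaches zero during payment 43.

43 payments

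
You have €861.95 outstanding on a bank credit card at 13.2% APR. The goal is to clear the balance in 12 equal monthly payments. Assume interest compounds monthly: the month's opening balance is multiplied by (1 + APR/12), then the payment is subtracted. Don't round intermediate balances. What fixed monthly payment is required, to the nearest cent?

€77.07

Monthly rate r = 13.2%/12 = 1.1% = 0.011.
Level-payment amortization: P = B₀·r / (1 − (1+r)^(−n)) = 861.95·0.011 / (1 − 1.011^(−12)).
Denominator 1 − (1+r)^(−12) = 0.123027181.
P = 9.48145 / 0.123027181 ≈ 77.07.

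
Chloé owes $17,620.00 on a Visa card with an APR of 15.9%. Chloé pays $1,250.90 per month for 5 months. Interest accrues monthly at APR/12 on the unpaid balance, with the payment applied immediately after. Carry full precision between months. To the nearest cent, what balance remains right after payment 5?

$12,396.22

Monthly rate r = 15.9%/12 = 1.325% = 0.01325.
Each month: B ← B·(1+r) − $1,250.90.
Month 1: interest $233.47; balance after payment $16,602.56.
Month 2: interest $219.98; balance after payment $15,571.65.
Month 3: interest $206.32; balance after payment $14,527.07.
Month 4: interest $192.48; balance after payment $13,468.66.
Month 5: interest $178.46; balance after payment $12,396.22.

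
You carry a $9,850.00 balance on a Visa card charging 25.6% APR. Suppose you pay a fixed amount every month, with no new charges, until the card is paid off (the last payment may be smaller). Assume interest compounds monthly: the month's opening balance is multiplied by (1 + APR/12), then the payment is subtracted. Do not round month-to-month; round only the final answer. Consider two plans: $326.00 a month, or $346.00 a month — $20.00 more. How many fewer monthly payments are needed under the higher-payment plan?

5 fewer payments

Monthly rate r = 25.6%/12 = 2.13333% = 0.0213333.
At $326.00/mo: n = ⌈−ln(1 − rB₀/P)/ln(1+r)⌉ = 50 payments (last $1.84); total interest = total paid − $9,850.00 = $6,125.84.
At $346.00/mo: 45 payments (last $98.60); total interest $5,472.60.
Payments saved = 50 − 45 = 5.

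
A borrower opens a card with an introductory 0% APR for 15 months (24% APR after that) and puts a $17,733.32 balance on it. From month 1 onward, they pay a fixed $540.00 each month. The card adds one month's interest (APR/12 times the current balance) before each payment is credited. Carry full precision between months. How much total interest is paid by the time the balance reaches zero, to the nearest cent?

Promo months 1–15 at r₀ = 0%/12 = 0; months 16+ at r₁ = 24%/12 = 0.02.
After month 15 (no interest yet): B = $17,733.32 − 15·$540.00 = $9,633.32.
Then at r₁ with $540.00/mo: n₂ = −ln(1 − r₁·B/P)/ln(1+r₁) ≈ 22.28 → 23 more payments.
Total paid = 37·$540.00 + $154.50 = $20,134.50; interest = $20,134.50 − $17,733.32 = $2,401.18.

$2,401.18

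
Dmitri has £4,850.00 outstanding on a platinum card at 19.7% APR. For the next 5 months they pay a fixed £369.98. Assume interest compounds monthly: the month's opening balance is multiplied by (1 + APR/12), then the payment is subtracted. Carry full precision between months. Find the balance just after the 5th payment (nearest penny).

Monthly rate r = 19.7%/12 = 1.64167% = 0.0164167.
Each month: B ← B·(1+r) − £369.98.
Month 1: interest £79.62; balance after payment £4,559.64.
Month 2: interest £74.85; balance after payment £4,264.51.
Month 3: interest £70.01; balance after payment £3,964.54.
Month 4: interest £65.08; balance after payment £3,659.65.
Month 5: interest £60.08; balance after payment £3,349.75.

£3,349.75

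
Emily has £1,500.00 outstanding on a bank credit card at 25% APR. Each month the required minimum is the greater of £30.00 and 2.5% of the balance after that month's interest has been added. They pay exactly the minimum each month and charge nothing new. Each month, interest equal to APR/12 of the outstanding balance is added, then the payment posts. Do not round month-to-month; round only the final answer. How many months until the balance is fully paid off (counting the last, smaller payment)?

Monthly rate r = 25%/12 = 2.08333% = 0.0208333.
While 2.5% of the post-interest balance exceeds £30.00, each month B ← (B·(1+r))·(1 − 0.025), i.e. B shrinks by the factor (1+r)·0.975 = 0.99531.
This holds for months 1–52. Entering month 53 the balance is £1,174.85; 2.5% of the post-interest balance is now below £30.00, so the flat £30.00 minimum applies from here.
From month 53 a fixed £30.00 at rate r clears £1,174.85 in 83 more payments. Total: 52 + 83 = 135 months.

135 months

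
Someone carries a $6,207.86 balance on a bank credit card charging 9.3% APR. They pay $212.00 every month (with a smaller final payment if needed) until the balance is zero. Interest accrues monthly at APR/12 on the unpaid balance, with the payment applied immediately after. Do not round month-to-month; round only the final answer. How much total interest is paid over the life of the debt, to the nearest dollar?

$861

Monthly rate r = 9.3%/12 = 0.775% = 0.00775.
Payoff takes n = ⌈−ln(1 − rB₀/P)/ln(1+r)⌉ = ⌈33.341⌉ = 34 payments; the last is $72.47.
Total paid = 33·$212.00 + $72.47 = $7,068.47.
Total interest = total paid − principal = $7,068.47 − $6,207.86 = $860.61.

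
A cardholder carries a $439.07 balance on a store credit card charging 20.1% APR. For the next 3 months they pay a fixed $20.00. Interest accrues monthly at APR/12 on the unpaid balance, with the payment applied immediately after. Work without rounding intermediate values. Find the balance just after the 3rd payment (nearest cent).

Monthly rate r = 20.1%/12 = 1.675% = 0.01675.
Each month: B ← B·(1+r) − $20.00.
Month 1: interest $7.35; balance after payment $426.42.
Month 2: interest $7.14; balance after payment $413.57.
Month 3: interest $6.93; balance after payment $400.49.

$400.49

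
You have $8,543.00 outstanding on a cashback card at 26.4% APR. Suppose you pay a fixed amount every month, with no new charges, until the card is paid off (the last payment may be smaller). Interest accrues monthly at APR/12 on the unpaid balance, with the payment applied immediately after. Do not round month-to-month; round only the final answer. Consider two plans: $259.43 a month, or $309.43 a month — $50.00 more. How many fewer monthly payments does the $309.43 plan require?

17 fewer payments

Monthly rate r = 26.4%/12 = 2.2% = 0.022.
At $259.43/mo: n = ⌈−ln(1 − rB₀/P)/ln(1+r)⌉ = 60 payments (last $61.13); total interest = total paid − $8,543.00 = $6,824.50.
At $309.43/mo: 43 payments (last $298.25); total interest $4,751.31.
Payments saved = 60 − 43 = 17.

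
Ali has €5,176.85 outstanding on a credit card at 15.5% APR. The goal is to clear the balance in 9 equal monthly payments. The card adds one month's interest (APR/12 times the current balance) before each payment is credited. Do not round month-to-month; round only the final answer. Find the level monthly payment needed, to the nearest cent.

€612.99

Monthly rate r = 15.5%/12 = 1.29167% = 0.0129167.
Level-payment amortization: P = B₀·r / (1 − (1+r)^(−n)) = 5176.85·0.0129167 / (1 − 1.01292^(−9)).
Denominator 1 − (1+r)^(−9) = 0.109084436.
P = 66.8676 / 0.109084436 ≈ 612.99.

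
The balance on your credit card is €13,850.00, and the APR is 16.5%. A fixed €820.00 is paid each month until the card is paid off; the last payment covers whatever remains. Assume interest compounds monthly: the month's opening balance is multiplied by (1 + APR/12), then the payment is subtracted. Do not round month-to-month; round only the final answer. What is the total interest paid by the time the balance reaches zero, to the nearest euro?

Monthly rate r = 16.5%/12 = 1.375% = 0.01375.
Payoff takes n = ⌈−ln(1 − rB₀/P)/ln(1+r)⌉ = ⌈19.352⌉ = 20 payments; the last is €290.04.
Total paid = 19·€820.00 + €290.04 = €15,870.04.
Total interest = total paid − principal = €15,870.04 − €13,850.00 = €2,020.04.

€2,020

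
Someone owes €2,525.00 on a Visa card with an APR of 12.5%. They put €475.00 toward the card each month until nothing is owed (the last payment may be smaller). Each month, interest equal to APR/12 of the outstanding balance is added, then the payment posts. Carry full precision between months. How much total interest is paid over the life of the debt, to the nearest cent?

Monthly rate r = 12.5%/12 = 1.04167% = 0.0104167.
Payoff takes n = ⌈−ln(1 − rB₀/P)/ln(1+r)⌉ = ⌈5.497⌉ = 6 payments; the last is €236.72.
Total paid = 5·€475.00 + €236.72 = €2,611.72.
Total interest = total paid − principal = €2,611.72 − €2,525.00 = €86.72.

€86.72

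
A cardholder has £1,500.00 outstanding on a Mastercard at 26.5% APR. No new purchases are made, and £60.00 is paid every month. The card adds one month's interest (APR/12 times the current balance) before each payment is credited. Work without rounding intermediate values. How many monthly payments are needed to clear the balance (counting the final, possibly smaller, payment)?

Monthly rate r = 26.5%/12 = 2.20833% = 0.0220833.
Recurrence: B ← B·(1+r) − £60.00.
Month 1: interest £33.12; balance after payment £1,473.12.
Month 2: interest £32.53; balance after payment £1,445.66.
Closed form: n = −ln(1 − rB₀/P)/ln(1+r) = −ln(0.44792)/ln(1.02208) ≈ 36.769, so the balance reaches zero during payment 37.

37 payments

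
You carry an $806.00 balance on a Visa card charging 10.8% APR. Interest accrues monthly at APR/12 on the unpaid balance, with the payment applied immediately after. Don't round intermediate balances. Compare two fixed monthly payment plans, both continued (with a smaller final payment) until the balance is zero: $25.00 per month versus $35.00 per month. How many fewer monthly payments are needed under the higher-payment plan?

Monthly rate r = 10.8%/12 = 0.9% = 0.009.
At $25.00/mo: n = ⌈−ln(1 − rB₀/P)/ln(1+r)⌉ = 39 payments (last $6.29); total interest = total paid − $806.00 = $150.29.
At $35.00/mo: 26 payments (last $32.29); total interest $101.29.
Payments saved = 39 − 26 = 13.

13 fewer payments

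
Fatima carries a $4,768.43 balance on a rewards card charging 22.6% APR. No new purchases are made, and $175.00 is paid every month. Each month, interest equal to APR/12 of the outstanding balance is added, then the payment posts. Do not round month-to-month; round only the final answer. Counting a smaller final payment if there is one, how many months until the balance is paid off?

39 months

Monthly rate r = 22.6%/12 = 1.88333% = 0.0188333.
Recurrence: B ← B·(1+r) − $175.00.
Month 1: interest $89.81; balance after payment $4,683.24.
Month 2: interest $88.20; balance after payment $4,596.44.
Closed form: n = −ln(1 − rB₀/P)/ln(1+r) = −ln(0.48683)/ln(1.01883) ≈ 38.581, so the balance reaches zero during payment 39.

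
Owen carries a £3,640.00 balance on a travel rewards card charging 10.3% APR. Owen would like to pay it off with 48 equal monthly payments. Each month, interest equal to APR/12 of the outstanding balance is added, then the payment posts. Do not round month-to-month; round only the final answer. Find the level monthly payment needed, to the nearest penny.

Monthly rate r = 10.3%/12 = 0.858333% = 0.00858333.
Level-payment amortization: P = B₀·r / (1 − (1+r)^(−n)) = 3640.00·0.00858333 / (1 − 1.00858^(−48)).
Denominator 1 − (1+r)^(−48) = 0.336510258.
P = 31.2433 / 0.336510258 ≈ 92.85.

£92.85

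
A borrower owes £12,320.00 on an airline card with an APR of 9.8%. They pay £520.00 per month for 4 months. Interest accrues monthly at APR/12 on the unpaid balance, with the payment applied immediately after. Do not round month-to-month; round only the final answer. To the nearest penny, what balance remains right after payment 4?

£10,621.79

Monthly rate r = 9.8%/12 = 0.816667% = 0.00816667.
Each month: B ← B·(1+r) − £520.00.
Month 1: interest £100.61; balance after payment £11,900.61.
Month 2: interest £97.19; balance after payment £11,477.80.
Month 3: interest £93.74; balance after payment £11,051.54.
Month 4: interest £90.25; balance after payment £10,621.79.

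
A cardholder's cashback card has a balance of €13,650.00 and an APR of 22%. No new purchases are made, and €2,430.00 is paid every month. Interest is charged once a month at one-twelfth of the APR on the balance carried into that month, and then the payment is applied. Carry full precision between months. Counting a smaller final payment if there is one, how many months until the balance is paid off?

6 payments

Monthly rate r = 22%/12 = 1.83333% = 0.0183333.
Recurrence: B ← B·(1+r) − €2,430.00.
Month 1: interest €250.25; balance after payment €11,470.25.
Month 2: interest €210.29; balance after payment €9,250.54.
Month 3: interest €169.59; balance after payment €6,990.13.
Month 4: interest €128.15; balance after payment €4,688.28.
Month 5: interest €85.95; balance after payment €2,344.24.
Month 6: interest €42.98; balance after payment €0.00.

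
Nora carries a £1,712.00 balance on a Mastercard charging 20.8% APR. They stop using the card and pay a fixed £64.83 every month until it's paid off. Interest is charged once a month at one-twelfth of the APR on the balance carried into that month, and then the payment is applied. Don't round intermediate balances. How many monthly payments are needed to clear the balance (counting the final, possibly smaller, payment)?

36 months

Monthly rate r = 20.8%/12 = 1.73333% = 0.0173333.
Recurrence: B ← B·(1+r) − £64.83.
Month 1: interest £29.67; balance after payment £1,676.84.
Month 2: interest £29.07; balance after payment £1,641.08.
Closed form: n = −ln(1 − rB₀/P)/ln(1+r) = −ln(0.54227)/ln(1.01733) ≈ 35.612, so the balance reaches zero during payment 36.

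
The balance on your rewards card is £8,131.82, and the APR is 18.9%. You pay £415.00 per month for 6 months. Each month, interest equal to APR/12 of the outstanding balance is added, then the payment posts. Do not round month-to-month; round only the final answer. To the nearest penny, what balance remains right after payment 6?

Monthly rate r = 18.9%/12 = 1.575% = 0.01575.
Each month: B ← B·(1+r) − £415.00.
Month 1: interest £128.08; balance after payment £7,844.90.
Month 2: interest £123.56; balance after payment £7,553.45.
Month 3: interest £118.97; balance after payment £7,257.42.
Month 4: interest £114.30; balance after payment £6,956.72.
Month 5: interest £109.57; balance after payment £6,651.29.
Month 6: interest £104.76; balance after payment £6,341.05.

£6,341.05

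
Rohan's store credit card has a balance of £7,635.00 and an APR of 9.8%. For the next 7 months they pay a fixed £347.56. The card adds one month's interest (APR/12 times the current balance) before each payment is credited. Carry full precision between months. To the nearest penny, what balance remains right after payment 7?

Monthly rate r = 9.8%/12 = 0.816667% = 0.00816667.
Each month: B ← B·(1+r) − £347.56.
Month 1: interest £62.35; balance after payment £7,349.79.
Month 2: interest £60.02; balance after payment £7,062.26.
Month 3: interest £57.68; balance after payment £6,772.37.
Month 4: interest £55.31; balance after payment £6,480.12.
Month 5: interest £52.92; balance after payment £6,185.48.
Month 6: interest £50.51; balance after payment £5,888.43.
Month 7: interest £48.09; balance after payment £5,588.96.

£5,588.96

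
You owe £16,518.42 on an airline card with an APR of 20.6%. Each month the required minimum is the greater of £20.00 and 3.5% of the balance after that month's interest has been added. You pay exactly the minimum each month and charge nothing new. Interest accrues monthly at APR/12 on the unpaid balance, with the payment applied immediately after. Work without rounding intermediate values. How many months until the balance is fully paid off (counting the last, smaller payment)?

Monthly rate r = 20.6%/12 = 1.71667% = 0.0171667.
While 3.5% of the post-interest balance exceeds £20.00, each month B ← (B·(1+r))·(1 − 0.035), i.e. B shrinks by the factor (1+r)·0.965 = 0.98157.
This holds for months 1–182. Entering month 183 the balance is £558.86; 3.5% of the post-interest balance is now below £20.00, so the flat £20.00 minimum applies from here.
From month 183 a fixed £20.00 at rate r clears £558.86 in 39 more payments. Total: 182 + 39 = 221 months.

221 months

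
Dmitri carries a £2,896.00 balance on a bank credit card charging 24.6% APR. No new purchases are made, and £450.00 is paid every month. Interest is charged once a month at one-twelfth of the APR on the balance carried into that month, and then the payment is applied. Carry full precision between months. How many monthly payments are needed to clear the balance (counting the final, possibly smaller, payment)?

7 payments

Monthly rate r = 24.6%/12 = 2.05% = 0.0205.
Recurrence: B ← B·(1+r) − £450.00.
Month 1: interest £59.37; balance after payment £2,505.37.
Month 2: interest £51.36; balance after payment £2,106.73.
Closed form: n = −ln(1 − rB₀/P)/ln(1+r) = −ln(0.86807)/ln(1.0205) ≈ 6.972, so the balance reaches zero during payment 7.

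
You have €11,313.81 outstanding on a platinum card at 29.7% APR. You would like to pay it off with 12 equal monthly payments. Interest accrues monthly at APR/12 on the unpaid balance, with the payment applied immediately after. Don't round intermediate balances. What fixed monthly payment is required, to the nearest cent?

Monthly rate r = 29.7%/12 = 2.475% = 0.02475.
Level-payment amortization: P = B₀·r / (1 − (1+r)^(−n)) = 11313.81·0.02475 / (1 − 1.02475^(−12)).
Denominator 1 − (1+r)^(−12) = 0.2542644.
P = 280.017 / 0.2542644 ≈ 1101.28.

€1,101.28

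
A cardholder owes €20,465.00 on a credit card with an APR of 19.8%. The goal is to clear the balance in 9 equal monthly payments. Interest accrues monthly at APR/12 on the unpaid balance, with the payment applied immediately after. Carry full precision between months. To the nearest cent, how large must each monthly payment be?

€2,465.58

Monthly rate r = 19.8%/12 = 1.65% = 0.0165.
Level-payment amortization: P = B₀·r / (1 − (1+r)^(−n)) = 20465.00·0.0165 / (1 − 1.0165^(−9)).
Denominator 1 − (1+r)^(−9) = 0.136954777.
P = 337.673 / 0.136954777 ≈ 2465.58.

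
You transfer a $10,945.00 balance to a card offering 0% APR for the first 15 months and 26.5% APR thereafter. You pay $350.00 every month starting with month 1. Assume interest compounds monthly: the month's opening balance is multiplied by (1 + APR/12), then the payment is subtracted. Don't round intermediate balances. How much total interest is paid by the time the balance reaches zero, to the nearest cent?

$1,440.12

Promo months 1–15 at r₀ = 0%/12 = 0; months 16+ at r₁ = 26.5%/12 = 0.0220833.
After month 15 (no interest yet): B = $10,945.00 − 15·$350.00 = $5,695.00.
Then at r₁ with $350.00/mo: n₂ = −ln(1 − r₁·B/P)/ln(1+r₁) ≈ 20.38 → 21 more payments.
Total paid = 35·$350.00 + $135.12 = $12,385.12; interest = $12,385.12 − $10,945.00 = $1,440.12.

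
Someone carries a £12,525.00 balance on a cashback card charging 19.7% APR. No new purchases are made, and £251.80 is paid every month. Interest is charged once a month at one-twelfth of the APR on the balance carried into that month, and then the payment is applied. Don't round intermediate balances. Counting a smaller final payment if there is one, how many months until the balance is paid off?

Monthly rate r = 19.7%/12 = 1.64167% = 0.0164167.
Recurrence: B ← B·(1+r) − £251.80.
Month 1: interest £205.62; balance after payment £12,478.82.
Month 2: interest £204.86; balance after payment £12,431.88.
Closed form: n = −ln(1 − rB₀/P)/ln(1+r) = −ln(0.1834)/ln(1.01642) ≈ 104.159, so the balance reaches zero during payment 105.

105 months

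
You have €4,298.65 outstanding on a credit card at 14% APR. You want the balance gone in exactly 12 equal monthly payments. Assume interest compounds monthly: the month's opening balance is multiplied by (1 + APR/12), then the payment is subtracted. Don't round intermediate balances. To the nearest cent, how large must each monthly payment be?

€385.96

Monthly rate r = 14%/12 = 1.16667% = 0.0116667.
Level-payment amortization: P = B₀·r / (1 − (1+r)^(−n)) = 4298.65·0.0116667 / (1 − 1.01167^(−12)).
Denominator 1 − (1+r)^(−12) = 0.129936977.
P = 50.1509 / 0.129936977 ≈ 385.96.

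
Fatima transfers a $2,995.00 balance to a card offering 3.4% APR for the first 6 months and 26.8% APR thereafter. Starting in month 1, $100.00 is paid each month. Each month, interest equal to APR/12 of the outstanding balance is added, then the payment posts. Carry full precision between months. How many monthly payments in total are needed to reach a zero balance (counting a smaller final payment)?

42 payments

Promo months 1–6 at r₀ = 3.4%/12 = 0.00283333; months 7+ at r₁ = 26.8%/12 = 0.0223333.
After month 6: iterate B ← B·(1+r₀) − $100.00 for 6 months → $2,442.01.
Then at r₁ with $100.00/mo: n₂ = −ln(1 − r₁·B/P)/ln(1+r₁) ≈ 35.69 → 36 more payments.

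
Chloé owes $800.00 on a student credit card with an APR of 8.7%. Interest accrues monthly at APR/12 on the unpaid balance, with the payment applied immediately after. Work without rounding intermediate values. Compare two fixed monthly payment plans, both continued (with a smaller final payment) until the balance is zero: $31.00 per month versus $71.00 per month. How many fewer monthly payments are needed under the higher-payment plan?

17 fewer payments

Monthly rate r = 8.7%/12 = 0.725% = 0.00725.
At $31.00/mo: n = ⌈−ln(1 − rB₀/P)/ln(1+r)⌉ = 29 payments (last $20.95); total interest = total paid − $800.00 = $88.95.
At $71.00/mo: 12 payments (last $56.64); total interest $37.64.
Payments saved = 29 − 12 = 17.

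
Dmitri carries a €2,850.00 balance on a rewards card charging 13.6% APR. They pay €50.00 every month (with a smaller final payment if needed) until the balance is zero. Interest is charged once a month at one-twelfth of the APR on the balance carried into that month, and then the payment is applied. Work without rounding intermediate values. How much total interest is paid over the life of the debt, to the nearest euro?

€1,757

Monthly rate r = 13.6%/12 = 1.13333% = 0.0113333.
Payoff takes n = ⌈−ln(1 − rB₀/P)/ln(1+r)⌉ = ⌈92.147⌉ = 93 payments; the last is €7.38.
Total paid = 92·€50.00 + €7.38 = €4,607.38.
Total interest = total paid − principal = €4,607.38 − €2,850.00 = €1,757.38.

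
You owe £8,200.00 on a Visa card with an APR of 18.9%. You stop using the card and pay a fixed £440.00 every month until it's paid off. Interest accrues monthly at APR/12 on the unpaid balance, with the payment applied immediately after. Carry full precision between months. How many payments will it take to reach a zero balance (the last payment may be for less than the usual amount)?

23 months

Monthly rate r = 18.9%/12 = 1.575% = 0.01575.
Recurrence: B ← B·(1+r) − £440.00.
Month 1: interest £129.15; balance after payment £7,889.15.
Month 2: interest £124.25; balance after payment £7,573.40.
Closed form: n = −ln(1 − rB₀/P)/ln(1+r) = −ln(0.70648)/ln(1.01575) ≈ 22.235, so the balance reaches zero during payment 23.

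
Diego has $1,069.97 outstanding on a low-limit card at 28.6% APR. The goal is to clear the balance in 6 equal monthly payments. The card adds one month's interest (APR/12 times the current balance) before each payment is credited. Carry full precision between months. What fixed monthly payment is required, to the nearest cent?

$193.50

Monthly rate r = 28.6%/12 = 2.38333% = 0.0238333.
Level-payment amortization: P = B₀·r / (1 − (1+r)^(−n)) = 1069.97·0.0238333 / (1 − 1.02383^(−6)).
Denominator 1 − (1+r)^(−6) = 0.131790746.
P = 25.501 / 0.131790746 ≈ 193.50.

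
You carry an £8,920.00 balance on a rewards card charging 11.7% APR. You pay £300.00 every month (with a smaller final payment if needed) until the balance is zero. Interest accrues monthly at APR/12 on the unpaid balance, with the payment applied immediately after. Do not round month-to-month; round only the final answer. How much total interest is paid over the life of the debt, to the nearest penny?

£1,665.40

Monthly rate r = 11.7%/12 = 0.975% = 0.00975.
Payoff takes n = ⌈−ln(1 − rB₀/P)/ln(1+r)⌉ = ⌈35.284⌉ = 36 payments; the last is £85.40.
Total paid = 35·£300.00 + £85.40 = £10,585.40.
Total interest = total paid − principal = £10,585.40 − £8,920.00 = £1,665.40.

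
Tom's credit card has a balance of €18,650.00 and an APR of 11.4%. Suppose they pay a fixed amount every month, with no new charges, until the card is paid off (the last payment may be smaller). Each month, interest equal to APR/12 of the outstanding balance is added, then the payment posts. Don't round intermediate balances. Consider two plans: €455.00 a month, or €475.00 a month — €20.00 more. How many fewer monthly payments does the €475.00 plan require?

Monthly rate r = 11.4%/12 = 0.95% = 0.0095.
At €455.00/mo: n = ⌈−ln(1 − rB₀/P)/ln(1+r)⌉ = 53 payments (last €79.12); total interest = total paid − €18,650.00 = €5,089.12.
At €475.00/mo: 50 payments (last €176.65); total interest €4,801.65.
Payments saved = 53 − 50 = 3.

3 fewer payments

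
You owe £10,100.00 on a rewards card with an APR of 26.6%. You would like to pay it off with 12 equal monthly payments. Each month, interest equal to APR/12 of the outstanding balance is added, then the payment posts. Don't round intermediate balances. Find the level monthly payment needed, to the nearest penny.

£967.81

Monthly rate r = 26.6%/12 = 2.21667% = 0.0221667.
Level-payment amortization: P = B₀·r / (1 − (1+r)^(−n)) = 10100.00·0.0221667 / (1 − 1.02217^(−12)).
Denominator 1 − (1+r)^(−12) = 0.231330891.
P = 223.883 / 0.231330891 ≈ 967.81.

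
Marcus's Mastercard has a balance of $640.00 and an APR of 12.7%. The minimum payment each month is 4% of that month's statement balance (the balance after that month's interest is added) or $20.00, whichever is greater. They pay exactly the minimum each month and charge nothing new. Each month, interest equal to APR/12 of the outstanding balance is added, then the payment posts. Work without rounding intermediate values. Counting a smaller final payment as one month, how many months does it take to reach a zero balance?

Monthly rate r = 12.7%/12 = 1.05833% = 0.0105833.
While 4% of the post-interest balance exceeds $20.00, each month B ← (B·(1+r))·(1 − 0.04), i.e. B shrinks by the factor (1+r)·0.96 = 0.97016.
This holds for months 1–9. Entering month 10 the balance is $487.27; 4% of the post-interest balance is now below $20.00, so the flat $20.00 minimum applies from here.
From month 10 a fixed $20.00 at rate r clears $487.27 in 29 more payments. Total: 9 + 29 = 38 months.

38 months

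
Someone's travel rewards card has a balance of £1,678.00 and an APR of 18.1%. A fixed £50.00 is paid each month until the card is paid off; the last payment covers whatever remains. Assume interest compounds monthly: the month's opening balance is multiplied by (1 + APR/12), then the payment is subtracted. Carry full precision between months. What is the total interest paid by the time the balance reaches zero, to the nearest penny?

Monthly rate r = 18.1%/12 = 1.50833% = 0.0150833.
Payoff takes n = ⌈−ln(1 − rB₀/P)/ln(1+r)⌉ = ⌈47.133⌉ = 48 payments; the last is £6.70.
Total paid = 47·£50.00 + £6.70 = £2,356.70.
Total interest = total paid − principal = £2,356.70 − £1,678.00 = £678.70.

£678.70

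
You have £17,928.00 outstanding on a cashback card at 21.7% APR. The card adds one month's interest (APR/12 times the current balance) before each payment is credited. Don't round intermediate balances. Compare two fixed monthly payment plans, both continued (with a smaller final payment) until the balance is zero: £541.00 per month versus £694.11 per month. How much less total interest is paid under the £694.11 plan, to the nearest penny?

£3,227.97

Monthly rate r = 21.7%/12 = 1.80833% = 0.0180833.
At £541.00/mo: n = ⌈−ln(1 − rB₀/P)/ln(1+r)⌉ = 52 payments (last £12.92); total interest = total paid − £17,928.00 = £9,675.92.
At £694.11/mo: 36 payments (last £82.10); total interest £6,447.95.
Interest saved = £9,675.92 − £6,447.95 = £3,227.97.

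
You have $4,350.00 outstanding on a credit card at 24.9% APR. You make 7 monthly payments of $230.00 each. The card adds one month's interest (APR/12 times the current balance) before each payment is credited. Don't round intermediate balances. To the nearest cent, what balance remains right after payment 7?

$3,308.80

Monthly rate r = 24.9%/12 = 2.075% = 0.02075.
Each month: B ← B·(1+r) − $230.00.
Month 1: interest $90.26; balance after payment $4,210.26.
Month 2: interest $87.36; balance after payment $4,067.63.
Month 3: interest $84.40; balance after payment $3,922.03.
Month 4: interest $81.38; balance after payment $3,773.41.
Month 5: interest $78.30; balance after payment $3,621.71.
Month 6: interest $75.15; balance after payment $3,466.86.
Month 7: interest $71.94; balance after payment $3,308.80.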